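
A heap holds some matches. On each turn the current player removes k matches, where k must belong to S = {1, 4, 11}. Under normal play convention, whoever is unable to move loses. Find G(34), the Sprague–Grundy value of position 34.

2

n :  0  1  2  3  4  5  6  7  8  9 10 11 12 13 14 15 16 17 18 19 20 21 22 23 24 25 26 27 28 29 30 31 32 33 34
G :  0  1  0  1  2  0  1  0  1  2  0  1  0  1  2  0  1  0  1  2  0  1  0  1  2  0  1  0  1  2  0  1  0  1  2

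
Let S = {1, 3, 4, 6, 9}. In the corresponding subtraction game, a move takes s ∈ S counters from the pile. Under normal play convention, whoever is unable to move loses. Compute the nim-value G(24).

G(0) = 0
G(1) = mex{0} = 1
G(2) = mex{1} = 0
G(3) = mex{0,0} = 1
G(4) = mex{1,1,0} = 2
G(5) = mex{2,0,1} = 3
G(6) = mex{3,1,0,0} = 2
G(7) = mex{2,2,1,1} = 0
G(8) = mex{0,3,2,0} = 1
G(9) = mex{1,2,3,1,0} = 4
G(10) = mex{4,0,2,2,1} = 3
G(11) = mex{3,1,0,3,0} = 2
G(12) = mex{2,4,1,2,1} = 0
G(13) = mex{0,3,4,0,2} = 1
G(14) = mex{1,2,3,1,3} = 0
G(15) = mex{0,0,2,4,2} = 1
G(16) = mex{1,1,0,3,0} = 2
G(17) = mex{2,0,1,2,1} = 3
G(18) = mex{3,1,0,0,4} = 2
G(19) = mex{2,2,1,1,3} = 0
G(20) = mex{0,3,2,0,2} = 1
G(21) = mex{1,2,3,1,0} = 4
G(22) = mex{4,0,2,2,1} = 3
G(23) = mex{3,1,0,3,0} = 2
G(24) = mex{2,4,1,2,1} = 0

0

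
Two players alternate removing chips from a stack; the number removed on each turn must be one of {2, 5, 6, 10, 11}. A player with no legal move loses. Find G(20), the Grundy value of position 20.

n :  0  1  2  3  4  5  6  7  8  9 10 11 12 13 14 15 16 17 18 19 20
G :  0  0  1  1  0  2  1  3  0  2  1  3  2  2  3  3  0  0  1  1  0

0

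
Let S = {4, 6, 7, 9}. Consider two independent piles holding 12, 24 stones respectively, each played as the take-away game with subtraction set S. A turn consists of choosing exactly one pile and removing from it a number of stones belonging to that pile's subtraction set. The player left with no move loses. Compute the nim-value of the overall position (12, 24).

1

All piles use S = {4, 6, 7, 9}:
n :  0  1  2  3  4  5  6  7  8  9 10 11 12 13 14 15 16 17 18 19 20 21 22 23 24
G :  0  0  0  0  1  1  1  1  2  2  2  2  3  0  0  0  0  1  1  1  1  2  2  2  2
Pile A: G(12) = 3.
Pile B: G(24) = 2.
Combined Grundy value = 3 ⊕ 2 = 1.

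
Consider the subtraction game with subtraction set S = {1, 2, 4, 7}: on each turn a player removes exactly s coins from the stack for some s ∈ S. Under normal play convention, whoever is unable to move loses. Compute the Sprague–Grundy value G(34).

1

n :  0  1  2  3  4  5  6  7  8  9 10 11 12 13 14 15 16 17 18 19 20 21 22 23 24 25 26 27 28 29 30 31 32 33 34
G :  0  1  2  0  1  2  0  1  2  0  1  2  0  1  2  0  1  2  0  1  2  0  1  2  0  1  2  0  1  2  0  1  2  0  1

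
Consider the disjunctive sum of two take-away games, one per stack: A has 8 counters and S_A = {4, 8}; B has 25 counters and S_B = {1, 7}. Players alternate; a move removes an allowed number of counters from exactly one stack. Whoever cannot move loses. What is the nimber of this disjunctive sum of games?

3

Stack A, S = {4, 8}:
n : 0 1 2 3 4 5 6 7 8
G : 0 0 0 0 1 1 1 1 2
G_A(8) = 2.
Stack B, S = {1, 7}:
n :  0  1  2  3  4  5  6  7  8  9 10 11 12 13 14 15 16 17 18 19 20 21 22 23 24 25
G :  0  1  0  1  0  1  0  1  0  1  0  1  0  1  0  1  0  1  0  1  0  1  0  1  0  1
G_B(25) = 1.
Combined Grundy value = 2 ⊕ 1 = 3.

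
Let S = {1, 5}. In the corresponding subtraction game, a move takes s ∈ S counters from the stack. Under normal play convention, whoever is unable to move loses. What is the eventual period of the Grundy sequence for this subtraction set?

n :  0  1  2  3  4  5  6  7  8  9 10 11 12 13 14
G :  0  1  0  1  0  1  0  1  0  1  0  1  0  1  0
G(n+2) = G(n) holds for n = 0,…,4 (a full window of length max(S) = 5), so the sequence is purely periodic with period 2.

2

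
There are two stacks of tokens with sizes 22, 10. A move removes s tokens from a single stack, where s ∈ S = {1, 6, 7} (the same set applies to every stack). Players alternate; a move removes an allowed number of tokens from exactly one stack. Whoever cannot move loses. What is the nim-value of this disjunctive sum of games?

0

All stacks use S = {1, 6, 7}:
G(0) = 0
G(1) = mex{0} = 1
G(2) = mex{1} = 0
G(3) = mex{0} = 1
G(4) = mex{1} = 0
G(5) = mex{0} = 1
G(6) = mex{1,0} = 2
G(7) = mex{2,1,0} = 3
G(8) = mex{3,0,1} = 2
G(9) = mex{2,1,0} = 3
G(10) = mex{3,0,1} = 2
G(11) = mex{2,1,0} = 3
G(12) = mex{3,2,1} = 0
G(13) = mex{0,3,2} = 1
G(14) = mex{1,2,3} = 0
G(15) = mex{0,3,2} = 1
G(16) = mex{1,2,3} = 0
G(17) = mex{0,3,2} = 1
G(18) = mex{1,0,3} = 2
G(19) = mex{2,1,0} = 3
G(20) = mex{3,0,1} = 2
G(21) = mex{2,1,0} = 3
G(22) = mex{3,0,1} = 2
Stack A: G(22) = 2.
Stack B: G(10) = 2.
Combined Grundy value = 2 ⊕ 2 = 0.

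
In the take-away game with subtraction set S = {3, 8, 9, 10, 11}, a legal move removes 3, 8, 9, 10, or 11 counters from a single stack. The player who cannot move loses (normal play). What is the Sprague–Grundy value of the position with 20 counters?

0

n :  0  1  2  3  4  5  6  7  8  9 10 11 12 13 14 15 16 17 18 19 20
G :  0  0  0  1  1  1  0  0  2  1  1  3  2  2  2  3  3  3  4  0  0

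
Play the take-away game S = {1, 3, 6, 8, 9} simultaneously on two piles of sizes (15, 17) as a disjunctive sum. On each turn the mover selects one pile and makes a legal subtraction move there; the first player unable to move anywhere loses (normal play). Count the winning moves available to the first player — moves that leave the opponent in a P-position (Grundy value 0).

0

All piles use S = {1, 3, 6, 8, 9}:
G(0) = 0
G(1) = mex{0} = 1
G(2) = mex{1} = 0
G(3) = mex{0,0} = 1
G(4) = mex{1,1} = 0
G(5) = mex{0,0} = 1
G(6) = mex{1,1,0} = 2
G(7) = mex{2,0,1} = 3
G(8) = mex{3,1,0,0} = 2
G(9) = mex{2,2,1,1,0} = 3
G(10) = mex{3,3,0,0,1} = 2
G(11) = mex{2,2,1,1,0} = 3
G(12) = mex{3,3,2,0,1} = 4
G(13) = mex{4,2,3,1,0} = 5
G(14) = mex{5,3,2,2,1} = 0
G(15) = mex{0,4,3,3,2} = 1
G(16) = mex{1,5,2,2,3} = 0
G(17) = mex{0,0,3,3,2} = 1
Pile A: G(15) = 1.
Pile B: G(17) = 1.
Combined Grundy value = 1 ⊕ 1 = 0.
A winning move leaves total XOR = 0, i.e. changes one component's Grundy value g to g ⊕ X where X is the current total.
Pile A: target g' = 1⊕0 = 1, but every legal move changes the Grundy value (mex property), so 0 moves.
Pile B: target g' = 1⊕0 = 1, but every legal move changes the Grundy value (mex property), so 0 moves.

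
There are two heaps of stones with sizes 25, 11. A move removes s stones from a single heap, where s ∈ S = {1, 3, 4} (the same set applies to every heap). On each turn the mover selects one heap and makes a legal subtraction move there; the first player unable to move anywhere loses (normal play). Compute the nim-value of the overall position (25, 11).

All heaps use S = {1, 3, 4}:
n :  0  1  2  3  4  5  6  7  8  9 10 11 12 13 14 15 16 17 18 19 20 21 22 23 24 25
G :  0  1  0  1  2  3  2  0  1  0  1  2  3  2  0  1  0  1  2  3  2  0  1  0  1  2
Heap A: G(25) = 2.
Heap B: G(11) = 2.
Combined Grundy value = 2 ⊕ 2 = 0.

0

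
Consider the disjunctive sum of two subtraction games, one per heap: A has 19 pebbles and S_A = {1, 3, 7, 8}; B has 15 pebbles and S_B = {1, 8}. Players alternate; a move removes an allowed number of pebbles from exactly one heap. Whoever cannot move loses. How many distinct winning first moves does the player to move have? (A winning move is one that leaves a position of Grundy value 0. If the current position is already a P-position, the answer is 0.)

0

Heap A, S = {1, 3, 7, 8}:
n :  0  1  2  3  4  5  6  7  8  9 10 11 12 13 14 15 16 17 18 19
G :  0  1  0  1  0  1  0  1  2  3  2  3  2  3  2  0  1  0  1  0
G_A(19) = 0.
Heap B, S = {1, 8}:
n :  0  1  2  3  4  5  6  7  8  9 10 11 12 13 14 15
G :  0  1  0  1  0  1  0  1  2  0  1  0  1  0  1  0
G_B(15) = 0.
Combined Grundy value = 0 ⊕ 0 = 0.
A winning move leaves total XOR = 0, i.e. changes one component's Grundy value g to g ⊕ X where X is the current total.
Heap A: target g' = 0⊕0 = 0, but every legal move changes the Grundy value (mex property), so 0 moves.
Heap B: target g' = 0⊕0 = 0, but every legal move changes the Grundy value (mex property), so 0 moves.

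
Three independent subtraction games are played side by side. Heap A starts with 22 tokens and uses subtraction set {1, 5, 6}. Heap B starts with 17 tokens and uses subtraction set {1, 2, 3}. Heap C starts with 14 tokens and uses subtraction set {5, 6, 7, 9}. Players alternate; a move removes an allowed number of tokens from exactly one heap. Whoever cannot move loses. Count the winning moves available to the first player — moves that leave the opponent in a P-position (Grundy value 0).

Heap A, S = {1, 5, 6}:
n :  0  1  2  3  4  5  6  7  8  9 10 11 12 13 14 15 16 17 18 19 20 21 22
G :  0  1  0  1  0  1  2  3  2  3  2  0  1  0  1  0  1  2  3  2  3  2  0
G_A(22) = 0.
Heap B, S = {1, 2, 3}:
n :  0  1  2  3  4  5  6  7  8  9 10 11 12 13 14 15 16 17
G :  0  1  2  3  0  1  2  3  0  1  2  3  0  1  2  3  0  1
G_B(17) = 1.
Heap C, S = {5, 6, 7, 9}:
G(0) = 0
G(1) = mex{} = 0
G(2) = mex{} = 0
G(3) = mex{} = 0
G(4) = mex{} = 0
G(5) = mex{0} = 1
G(6) = mex{0,0} = 1
G(7) = mex{0,0,0} = 1
G(8) = mex{0,0,0} = 1
G(9) = mex{0,0,0,0} = 1
G(10) = mex{1,0,0,0} = 2
G(11) = mex{1,1,0,0} = 2
G(12) = mex{1,1,1,0} = 2
G(13) = mex{1,1,1,0} = 2
G(14) = mex{1,1,1,1} = 0
G_C(14) = 0.
Combined Grundy value = 0 ⊕ 1 ⊕ 0 = 1.
A winning move leaves total XOR = 0, i.e. changes one component's Grundy value g to g ⊕ X where X is the current total.
Heap A: need g' = 0⊕1 = 1. Options: 22−1→G=2, 22−5→G=2, 22−6→G=1. Hits: 1.
Heap B: need g' = 1⊕1 = 0. Options: 17−1→G=0, 17−2→G=3, 17−3→G=2. Hits: 1.
Heap C: need g' = 0⊕1 = 1. Options: 14−5→G=1, 14−6→G=1, 14−7→G=1, 14−9→G=1. Hits: 4.

6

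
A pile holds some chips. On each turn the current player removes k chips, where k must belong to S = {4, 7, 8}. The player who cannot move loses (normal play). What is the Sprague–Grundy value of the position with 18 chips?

n :  0  1  2  3  4  5  6  7  8  9 10 11 12 13 14 15 16 17 18
G :  0  0  0  0  1  1  1  1  2  2  2  2  0  0  0  0  1  1  1

1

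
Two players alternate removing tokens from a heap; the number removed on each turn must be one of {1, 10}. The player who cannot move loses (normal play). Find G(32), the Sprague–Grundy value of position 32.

2

G(0) = 0
G(1) = mex{0} = 1
G(2) = mex{1} = 0
G(3) = mex{0} = 1
G(4) = mex{1} = 0
G(5) = mex{0} = 1
G(6) = mex{1} = 0
G(7) = mex{0} = 1
G(8) = mex{1} = 0
G(9) = mex{0} = 1
G(10) = mex{1,0} = 2
G(11) = mex{2,1} = 0
G(12) = mex{0,0} = 1
G(13) = mex{1,1} = 0
G(14) = mex{0,0} = 1
G(15) = mex{1,1} = 0
G(16) = mex{0,0} = 1
G(17) = mex{1,1} = 0
G(18) = mex{0,0} = 1
G(19) = mex{1,1} = 0
G(20) = mex{0,2} = 1
G(21) = mex{1,0} = 2
G(22) = mex{2,1} = 0
G(23) = mex{0,0} = 1
G(24) = mex{1,1} = 0
G(25) = mex{0,0} = 1
G(26) = mex{1,1} = 0
G(27) = mex{0,0} = 1
G(28) = mex{1,1} = 0
G(29) = mex{0,0} = 1
G(30) = mex{1,1} = 0
G(31) = mex{0,2} = 1
G(32) = mex{1,0} = 2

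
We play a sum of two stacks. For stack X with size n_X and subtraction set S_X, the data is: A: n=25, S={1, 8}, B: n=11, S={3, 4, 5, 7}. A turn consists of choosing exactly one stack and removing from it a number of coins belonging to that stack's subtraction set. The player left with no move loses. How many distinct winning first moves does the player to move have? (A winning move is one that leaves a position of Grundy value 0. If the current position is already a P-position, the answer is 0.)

Stack A, S = {1, 8}:
G(0) = 0
G(1) = mex{0} = 1
G(2) = mex{1} = 0
G(3) = mex{0} = 1
G(4) = mex{1} = 0
G(5) = mex{0} = 1
G(6) = mex{1} = 0
G(7) = mex{0} = 1
G(8) = mex{1,0} = 2
G(9) = mex{2,1} = 0
G(10) = mex{0,0} = 1
G(11) = mex{1,1} = 0
G(12) = mex{0,0} = 1
G(13) = mex{1,1} = 0
G(14) = mex{0,0} = 1
G(15) = mex{1,1} = 0
G(16) = mex{0,2} = 1
G(17) = mex{1,0} = 2
G(18) = mex{2,1} = 0
G(19) = mex{0,0} = 1
G(20) = mex{1,1} = 0
G(21) = mex{0,0} = 1
G(22) = mex{1,1} = 0
G(23) = mex{0,0} = 1
G(24) = mex{1,1} = 0
G(25) = mex{0,2} = 1
G_A(25) = 1.
Stack B, S = {3, 4, 5, 7}:
G(0) = 0
G(1) = mex{} = 0
G(2) = mex{} = 0
G(3) = mex{0} = 1
G(4) = mex{0,0} = 1
G(5) = mex{0,0,0} = 1
G(6) = mex{1,0,0} = 2
G(7) = mex{1,1,0,0} = 2
G(8) = mex{1,1,1,0} = 2
G(9) = mex{2,1,1,0} = 3
G(10) = mex{2,2,1,1} = 0
G(11) = mex{2,2,2,1} = 0
G_B(11) = 0.
Combined Grundy value = 1 ⊕ 0 = 1.
A winning move leaves total XOR = 0, i.e. changes one component's Grundy value g to g ⊕ X where X is the current total.
Stack A: need g' = 1⊕1 = 0. Options: 25−1→G=0, 25−8→G=2. Hits: 1.
Stack B: need g' = 0⊕1 = 1. Options: 11−3→G=2, 11−4→G=2, 11−5→G=2, 11−7→G=1. Hits: 1.

2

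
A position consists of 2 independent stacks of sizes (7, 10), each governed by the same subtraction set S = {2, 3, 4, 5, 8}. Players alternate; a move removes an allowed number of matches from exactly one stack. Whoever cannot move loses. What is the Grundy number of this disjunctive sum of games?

All stacks use S = {2, 3, 4, 5, 8}:
G(0) = 0
G(1) = mex{} = 0
G(2) = mex{0} = 1
G(3) = mex{0,0} = 1
G(4) = mex{1,0,0} = 2
G(5) = mex{1,1,0,0} = 2
G(6) = mex{2,1,1,0} = 3
G(7) = mex{2,2,1,1} = 0
G(8) = mex{3,2,2,1,0} = 4
G(9) = mex{0,3,2,2,0} = 1
G(10) = mex{4,0,3,2,1} = 5
Stack A: G(7) = 0.
Stack B: G(10) = 5.
Combined Grundy value = 0 ⊕ 5 = 5.

5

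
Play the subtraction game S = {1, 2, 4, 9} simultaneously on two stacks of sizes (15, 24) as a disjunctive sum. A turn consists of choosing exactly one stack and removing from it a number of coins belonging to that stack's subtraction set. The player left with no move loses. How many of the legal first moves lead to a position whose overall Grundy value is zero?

All stacks use S = {1, 2, 4, 9}:
G(0) = 0
G(1) = mex{0} = 1
G(2) = mex{1,0} = 2
G(3) = mex{2,1} = 0
G(4) = mex{0,2,0} = 1
G(5) = mex{1,0,1} = 2
G(6) = mex{2,1,2} = 0
G(7) = mex{0,2,0} = 1
G(8) = mex{1,0,1} = 2
G(9) = mex{2,1,2,0} = 3
G(10) = mex{3,2,0,1} = 4
G(11) = mex{4,3,1,2} = 0
G(12) = mex{0,4,2,0} = 1
G(13) = mex{1,0,3,1} = 2
G(14) = mex{2,1,4,2} = 0
G(15) = mex{0,2,0,0} = 1
G(16) = mex{1,0,1,1} = 2
G(17) = mex{2,1,2,2} = 0
G(18) = mex{0,2,0,3} = 1
G(19) = mex{1,0,1,4} = 2
G(20) = mex{2,1,2,0} = 3
G(21) = mex{3,2,0,1} = 4
G(22) = mex{4,3,1,2} = 0
G(23) = mex{0,4,2,0} = 1
G(24) = mex{1,0,3,1} = 2
Stack A: G(15) = 1.
Stack B: G(24) = 2.
Combined Grundy value = 1 ⊕ 2 = 3.
A winning move leaves total XOR = 0, i.e. changes one component's Grundy value g to g ⊕ X where X is the current total.
Stack A: need g' = 1⊕3 = 2. Options: 15−1→G=0, 15−2→G=2, 15−4→G=0, 15−9→G=0. Hits: 1.
Stack B: need g' = 2⊕3 = 1. Options: 24−1→G=1, 24−2→G=0, 24−4→G=3, 24−9→G=1. Hits: 2.

3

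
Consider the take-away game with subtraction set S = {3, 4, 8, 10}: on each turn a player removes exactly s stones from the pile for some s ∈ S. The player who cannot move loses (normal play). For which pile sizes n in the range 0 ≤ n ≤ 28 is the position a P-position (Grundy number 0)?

n :  0  1  2  3  4  5  6  7  8  9 10 11 12 13 14 15 16 17 18 19 20 21 22 23 24 25 26 27 28
G :  0  0  0  1  1  1  2  0  2  3  1  3  4  0  0  2  1  1  3  0  0  2  1  1  3  0  0  2  1
P-positions are exactly the n with G(n) = 0.

0, 1, 2, 7, 13, 14, 19, 20, 25, 26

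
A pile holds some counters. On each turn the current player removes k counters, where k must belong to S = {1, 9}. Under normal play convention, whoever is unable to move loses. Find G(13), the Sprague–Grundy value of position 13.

n :  0  1  2  3  4  5  6  7  8  9 10 11 12 13
G :  0  1  0  1  0  1  0  1  0  1  0  1  0  1

1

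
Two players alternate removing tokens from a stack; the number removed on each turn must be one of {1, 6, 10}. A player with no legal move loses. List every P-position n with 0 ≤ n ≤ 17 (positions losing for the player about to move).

0, 2, 4, 7, 9, 11, 16

G(0) = 0
G(1) = mex{0} = 1
G(2) = mex{1} = 0
G(3) = mex{0} = 1
G(4) = mex{1} = 0
G(5) = mex{0} = 1
G(6) = mex{1,0} = 2
G(7) = mex{2,1} = 0
G(8) = mex{0,0} = 1
G(9) = mex{1,1} = 0
G(10) = mex{0,0,0} = 1
G(11) = mex{1,1,1} = 0
G(12) = mex{0,2,0} = 1
G(13) = mex{1,0,1} = 2
G(14) = mex{2,1,0} = 3
G(15) = mex{3,0,1} = 2
G(16) = mex{2,1,2} = 0
G(17) = mex{0,0,0} = 1
P-positions are exactly the n with G(n) = 0.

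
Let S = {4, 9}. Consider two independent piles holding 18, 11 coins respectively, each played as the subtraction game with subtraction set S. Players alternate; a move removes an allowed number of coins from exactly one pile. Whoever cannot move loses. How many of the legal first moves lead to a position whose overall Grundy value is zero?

2

All piles use S = {4, 9}:
n :  0  1  2  3  4  5  6  7  8  9 10 11 12 13 14 15 16 17 18
G :  0  0  0  0  1  1  1  1  0  2  2  2  1  0  0  0  0  1  1
Pile A: G(18) = 1.
Pile B: G(11) = 2.
Combined Grundy value = 1 ⊕ 2 = 3.
A winning move leaves total XOR = 0, i.e. changes one component's Grundy value g to g ⊕ X where X is the current total.
Pile A: need g' = 1⊕3 = 2. Options: 18−4→G=0, 18−9→G=2. Hits: 1.
Pile B: need g' = 2⊕3 = 1. Options: 11−4→G=1, 11−9→G=0. Hits: 1.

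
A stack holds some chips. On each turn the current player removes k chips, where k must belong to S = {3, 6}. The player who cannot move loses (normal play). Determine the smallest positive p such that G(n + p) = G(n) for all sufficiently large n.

9

n :  0  1  2  3  4  5  6  7  8  9 10 11 12 13 14 15 16 17 18 19
G :  0  0  0  1  1  1  2  2  2  0  0  0  1  1  1  2  2  2  0  0
G(n+9) = G(n) holds for n = 0,…,5 (a full window of length max(S) = 6), so the sequence is purely periodic with period 9.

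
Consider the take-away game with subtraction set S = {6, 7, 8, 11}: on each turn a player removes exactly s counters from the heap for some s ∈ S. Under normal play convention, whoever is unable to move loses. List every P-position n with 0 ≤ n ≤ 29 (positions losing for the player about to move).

G(0) = 0
G(1) = mex{} = 0
G(2) = mex{} = 0
G(3) = mex{} = 0
G(4) = mex{} = 0
G(5) = mex{} = 0
G(6) = mex{0} = 1
G(7) = mex{0,0} = 1
G(8) = mex{0,0,0} = 1
G(9) = mex{0,0,0} = 1
G(10) = mex{0,0,0} = 1
G(11) = mex{0,0,0,0} = 1
G(12) = mex{1,0,0,0} = 2
G(13) = mex{1,1,0,0} = 2
G(14) = mex{1,1,1,0} = 2
G(15) = mex{1,1,1,0} = 2
G(16) = mex{1,1,1,0} = 2
G(17) = mex{1,1,1,1} = 0
G(18) = mex{2,1,1,1} = 0
G(19) = mex{2,2,1,1} = 0
G(20) = mex{2,2,2,1} = 0
G(21) = mex{2,2,2,1} = 0
G(22) = mex{2,2,2,1} = 0
G(23) = mex{0,2,2,2} = 1
G(24) = mex{0,0,2,2} = 1
G(25) = mex{0,0,0,2} = 1
G(26) = mex{0,0,0,2} = 1
G(27) = mex{0,0,0,2} = 1
G(28) = mex{0,0,0,0} = 1
G(29) = mex{1,0,0,0} = 2
P-positions are exactly the n with G(n) = 0.

0, 1, 2, 3, 4, 5, 17, 18, 19, 20, 21, 22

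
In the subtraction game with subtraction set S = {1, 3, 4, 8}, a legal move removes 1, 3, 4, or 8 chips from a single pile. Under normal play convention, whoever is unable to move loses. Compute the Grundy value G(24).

n :  0  1  2  3  4  5  6  7  8  9 10 11 12 13 14 15 16 17 18 19 20 21 22 23 24
G :  0  1  0  1  2  3  2  0  1  0  1  2  3  2  0  1  0  1  2  3  2  0  1  0  1

1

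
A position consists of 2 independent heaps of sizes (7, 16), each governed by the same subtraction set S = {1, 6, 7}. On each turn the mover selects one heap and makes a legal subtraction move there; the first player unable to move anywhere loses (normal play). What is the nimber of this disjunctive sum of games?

3

All heaps use S = {1, 6, 7}:
G(0) = 0
G(1) = mex{0} = 1
G(2) = mex{1} = 0
G(3) = mex{0} = 1
G(4) = mex{1} = 0
G(5) = mex{0} = 1
G(6) = mex{1,0} = 2
G(7) = mex{2,1,0} = 3
G(8) = mex{3,0,1} = 2
G(9) = mex{2,1,0} = 3
G(10) = mex{3,0,1} = 2
G(11) = mex{2,1,0} = 3
G(12) = mex{3,2,1} = 0
G(13) = mex{0,3,2} = 1
G(14) = mex{1,2,3} = 0
G(15) = mex{0,3,2} = 1
G(16) = mex{1,2,3} = 0
Heap A: G(7) = 3.
Heap B: G(16) = 0.
Combined Grundy value = 3 ⊕ 0 = 3.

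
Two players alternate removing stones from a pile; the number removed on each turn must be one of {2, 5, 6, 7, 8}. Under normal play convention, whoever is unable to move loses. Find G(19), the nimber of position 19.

n :  0  1  2  3  4  5  6  7  8  9 10 11 12 13 14 15 16 17 18 19
G :  0  0  1  1  0  2  1  3  2  2  3  3  4  0  0  1  1  0  2  1

1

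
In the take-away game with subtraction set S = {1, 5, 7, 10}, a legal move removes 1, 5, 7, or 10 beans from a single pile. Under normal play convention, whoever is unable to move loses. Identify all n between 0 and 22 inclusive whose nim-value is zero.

0, 2, 4, 6, 8, 17, 19, 21

G(0) = 0
G(1) = mex{0} = 1
G(2) = mex{1} = 0
G(3) = mex{0} = 1
G(4) = mex{1} = 0
G(5) = mex{0,0} = 1
G(6) = mex{1,1} = 0
G(7) = mex{0,0,0} = 1
G(8) = mex{1,1,1} = 0
G(9) = mex{0,0,0} = 1
G(10) = mex{1,1,1,0} = 2
G(11) = mex{2,0,0,1} = 3
G(12) = mex{3,1,1,0} = 2
G(13) = mex{2,0,0,1} = 3
G(14) = mex{3,1,1,0} = 2
G(15) = mex{2,2,0,1} = 3
G(16) = mex{3,3,1,0} = 2
G(17) = mex{2,2,2,1} = 0
G(18) = mex{0,3,3,0} = 1
G(19) = mex{1,2,2,1} = 0
G(20) = mex{0,3,3,2} = 1
G(21) = mex{1,2,2,3} = 0
G(22) = mex{0,0,3,2} = 1
P-positions are exactly the n with G(n) = 0.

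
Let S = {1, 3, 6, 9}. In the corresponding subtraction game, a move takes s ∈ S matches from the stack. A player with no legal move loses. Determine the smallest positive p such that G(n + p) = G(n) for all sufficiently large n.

n :  0  1  2  3  4  5  6  7  8  9 10 11 12 13 14 15 16 17 18 19 20 21 22 23 24 25
G :  0  1  0  1  0  1  2  3  2  3  2  3  0  1  0  1  0  1  2  3  2  3  2  3  0  1
G(n+12) = G(n) holds for n = 0,…,8 (a full window of length max(S) = 9), so the sequence is purely periodic with period 12.

12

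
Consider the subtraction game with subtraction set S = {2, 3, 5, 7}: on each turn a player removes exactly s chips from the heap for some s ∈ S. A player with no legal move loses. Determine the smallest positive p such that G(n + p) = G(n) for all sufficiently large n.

n :  0  1  2  3  4  5  6  7  8  9 10 11 12 13 14 15 16 17 18 19
G :  0  0  1  1  2  2  3  3  4  0  0  1  1  2  2  3  3  4  0  0
G(n+9) = G(n) holds for n = 0,…,6 (a full window of length max(S) = 7), so the sequence is purely periodic with period 9.

9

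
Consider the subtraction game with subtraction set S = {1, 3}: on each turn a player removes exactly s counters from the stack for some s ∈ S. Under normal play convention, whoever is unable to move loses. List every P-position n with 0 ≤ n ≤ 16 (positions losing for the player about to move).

0, 2, 4, 6, 8, 10, 12, 14, 16

G(0) = 0
G(1) = mex{0} = 1
G(2) = mex{1} = 0
G(3) = mex{0,0} = 1
G(4) = mex{1,1} = 0
G(5) = mex{0,0} = 1
G(6) = mex{1,1} = 0
G(7) = mex{0,0} = 1
G(8) = mex{1,1} = 0
G(9) = mex{0,0} = 1
G(10) = mex{1,1} = 0
G(11) = mex{0,0} = 1
G(12) = mex{1,1} = 0
G(13) = mex{0,0} = 1
G(14) = mex{1,1} = 0
G(15) = mex{0,0} = 1
G(16) = mex{1,1} = 0
P-positions are exactly the n with G(n) = 0.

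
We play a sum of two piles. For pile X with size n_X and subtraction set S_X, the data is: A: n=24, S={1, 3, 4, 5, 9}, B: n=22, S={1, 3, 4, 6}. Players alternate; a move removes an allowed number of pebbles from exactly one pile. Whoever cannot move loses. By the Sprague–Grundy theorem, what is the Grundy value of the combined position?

Pile A, S = {1, 3, 4, 5, 9}:
n :  0  1  2  3  4  5  6  7  8  9 10 11 12 13 14 15 16 17 18 19 20 21 22 23 24
G :  0  1  0  1  2  3  2  3  0  1  0  1  2  3  2  3  0  1  0  1  2  3  2  3  0
G_A(24) = 0.
Pile B, S = {1, 3, 4, 6}:
G(0) = 0
G(1) = mex{0} = 1
G(2) = mex{1} = 0
G(3) = mex{0,0} = 1
G(4) = mex{1,1,0} = 2
G(5) = mex{2,0,1} = 3
G(6) = mex{3,1,0,0} = 2
G(7) = mex{2,2,1,1} = 0
G(8) = mex{0,3,2,0} = 1
G(9) = mex{1,2,3,1} = 0
G(10) = mex{0,0,2,2} = 1
G(11) = mex{1,1,0,3} = 2
G(12) = mex{2,0,1,2} = 3
G(13) = mex{3,1,0,0} = 2
G(14) = mex{2,2,1,1} = 0
G(15) = mex{0,3,2,0} = 1
G(16) = mex{1,2,3,1} = 0
G(17) = mex{0,0,2,2} = 1
G(18) = mex{1,1,0,3} = 2
G(19) = mex{2,0,1,2} = 3
G(20) = mex{3,1,0,0} = 2
G(21) = mex{2,2,1,1} = 0
G(22) = mex{0,3,2,0} = 1
G_B(22) = 1.
Combined Grundy value = 0 ⊕ 1 = 1.

1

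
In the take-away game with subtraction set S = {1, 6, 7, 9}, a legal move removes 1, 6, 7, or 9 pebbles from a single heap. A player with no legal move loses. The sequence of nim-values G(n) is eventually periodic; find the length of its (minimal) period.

12

n :  0  1  2  3  4  5  6  7  8  9 10 11 12 13 14 15 16 17 18 19 20 21 22 23 24 25
G :  0  1  0  1  0  1  2  3  2  3  2  3  0  1  0  1  0  1  2  3  2  3  2  3  0  1
G(n+12) = G(n) holds for n = 0,…,8 (a full window of length max(S) = 9), so the sequence is purely periodic with period 12.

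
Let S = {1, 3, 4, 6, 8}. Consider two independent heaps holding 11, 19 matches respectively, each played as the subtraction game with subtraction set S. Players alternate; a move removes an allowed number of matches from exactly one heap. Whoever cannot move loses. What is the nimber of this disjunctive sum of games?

All heaps use S = {1, 3, 4, 6, 8}:
G(0) = 0
G(1) = mex{0} = 1
G(2) = mex{1} = 0
G(3) = mex{0,0} = 1
G(4) = mex{1,1,0} = 2
G(5) = mex{2,0,1} = 3
G(6) = mex{3,1,0,0} = 2
G(7) = mex{2,2,1,1} = 0
G(8) = mex{0,3,2,0,0} = 1
G(9) = mex{1,2,3,1,1} = 0
G(10) = mex{0,0,2,2,0} = 1
G(11) = mex{1,1,0,3,1} = 2
G(12) = mex{2,0,1,2,2} = 3
G(13) = mex{3,1,0,0,3} = 2
G(14) = mex{2,2,1,1,2} = 0
G(15) = mex{0,3,2,0,0} = 1
G(16) = mex{1,2,3,1,1} = 0
G(17) = mex{0,0,2,2,0} = 1
G(18) = mex{1,1,0,3,1} = 2
G(19) = mex{2,0,1,2,2} = 3
Heap A: G(11) = 2.
Heap B: G(19) = 3.
Combined Grundy value = 2 ⊕ 3 = 1.

1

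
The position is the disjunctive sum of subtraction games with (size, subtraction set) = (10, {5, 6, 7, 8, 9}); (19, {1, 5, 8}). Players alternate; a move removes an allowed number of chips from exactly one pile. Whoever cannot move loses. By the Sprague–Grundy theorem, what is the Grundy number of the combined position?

2

Pile A, S = {5, 6, 7, 8, 9}:
G(0) = 0
G(1) = mex{} = 0
G(2) = mex{} = 0
G(3) = mex{} = 0
G(4) = mex{} = 0
G(5) = mex{0} = 1
G(6) = mex{0,0} = 1
G(7) = mex{0,0,0} = 1
G(8) = mex{0,0,0,0} = 1
G(9) = mex{0,0,0,0,0} = 1
G(10) = mex{1,0,0,0,0} = 2
G_A(10) = 2.
Pile B, S = {1, 5, 8}:
G(0) = 0
G(1) = mex{0} = 1
G(2) = mex{1} = 0
G(3) = mex{0} = 1
G(4) = mex{1} = 0
G(5) = mex{0,0} = 1
G(6) = mex{1,1} = 0
G(7) = mex{0,0} = 1
G(8) = mex{1,1,0} = 2
G(9) = mex{2,0,1} = 3
G(10) = mex{3,1,0} = 2
G(11) = mex{2,0,1} = 3
G(12) = mex{3,1,0} = 2
G(13) = mex{2,2,1} = 0
G(14) = mex{0,3,0} = 1
G(15) = mex{1,2,1} = 0
G(16) = mex{0,3,2} = 1
G(17) = mex{1,2,3} = 0
G(18) = mex{0,0,2} = 1
G(19) = mex{1,1,3} = 0
G_B(19) = 0.
Combined Grundy value = 2 ⊕ 0 = 2.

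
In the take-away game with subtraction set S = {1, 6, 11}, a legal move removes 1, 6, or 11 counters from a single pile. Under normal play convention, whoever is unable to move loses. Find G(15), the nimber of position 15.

1

G(0) = 0
G(1) = mex{0} = 1
G(2) = mex{1} = 0
G(3) = mex{0} = 1
G(4) = mex{1} = 0
G(5) = mex{0} = 1
G(6) = mex{1,0} = 2
G(7) = mex{2,1} = 0
G(8) = mex{0,0} = 1
G(9) = mex{1,1} = 0
G(10) = mex{0,0} = 1
G(11) = mex{1,1,0} = 2
G(12) = mex{2,2,1} = 0
G(13) = mex{0,0,0} = 1
G(14) = mex{1,1,1} = 0
G(15) = mex{0,0,0} = 1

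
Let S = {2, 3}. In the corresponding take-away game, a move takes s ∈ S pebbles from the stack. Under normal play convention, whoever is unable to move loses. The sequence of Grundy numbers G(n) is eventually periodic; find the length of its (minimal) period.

n :  0  1  2  3  4  5  6  7  8  9 10 11 12 13 14
G :  0  0  1  1  2  0  0  1  1  2  0  0  1  1  2
G(n+5) = G(n) holds for n = 0,…,2 (a full window of length max(S) = 3), so the sequence is purely periodic with period 5.

5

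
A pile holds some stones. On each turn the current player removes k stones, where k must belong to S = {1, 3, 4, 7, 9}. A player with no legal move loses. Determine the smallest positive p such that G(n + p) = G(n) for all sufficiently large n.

G(0) = 0
G(1) = mex{0} = 1
G(2) = mex{1} = 0
G(3) = mex{0,0} = 1
G(4) = mex{1,1,0} = 2
G(5) = mex{2,0,1} = 3
G(6) = mex{3,1,0} = 2
G(7) = mex{2,2,1,0} = 3
G(8) = mex{3,3,2,1} = 0
G(9) = mex{0,2,3,0,0} = 1
G(10) = mex{1,3,2,1,1} = 0
G(11) = mex{0,0,3,2,0} = 1
G(12) = mex{1,1,0,3,1} = 2
G(13) = mex{2,0,1,2,2} = 3
G(14) = mex{3,1,0,3,3} = 2
G(15) = mex{2,2,1,0,2} = 3
G(16) = mex{3,3,2,1,3} = 0
G(17) = mex{0,2,3,0,0} = 1
G(18) = mex{1,3,2,1,1} = 0
G(n+8) = G(n) holds for n = 0,…,8 (a full window of length max(S) = 9), so the sequence is purely periodic with period 8.

8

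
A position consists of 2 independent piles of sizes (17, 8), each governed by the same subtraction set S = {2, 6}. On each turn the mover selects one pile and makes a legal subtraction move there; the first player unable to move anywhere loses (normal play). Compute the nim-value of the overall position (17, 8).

0

All piles use S = {2, 6}:
n :  0  1  2  3  4  5  6  7  8  9 10 11 12 13 14 15 16 17
G :  0  0  1  1  0  0  1  1  0  0  1  1  0  0  1  1  0  0
Pile A: G(17) = 0.
Pile B: G(8) = 0.
Combined Grundy value = 0 ⊕ 0 = 0.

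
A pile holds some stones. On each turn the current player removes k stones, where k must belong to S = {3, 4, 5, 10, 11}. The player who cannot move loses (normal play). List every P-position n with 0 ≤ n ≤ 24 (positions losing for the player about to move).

n :  0  1  2  3  4  5  6  7  8  9 10 11 12 13 14 15 16 17 18 19 20 21 22 23 24
G :  0  0  0  1  1  1  2  2  0  0  3  1  1  2  2  0  0  0  1  1  1  2  2  0  0
P-positions are exactly the n with G(n) = 0.

0, 1, 2, 8, 9, 15, 16, 17, 23, 24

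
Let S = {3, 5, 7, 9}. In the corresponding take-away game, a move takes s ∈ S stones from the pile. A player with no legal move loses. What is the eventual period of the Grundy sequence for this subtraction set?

n :  0  1  2  3  4  5  6  7  8  9 10 11 12 13 14 15 16 17 18 19 20 21 22 23 24 25
G :  0  0  0  1  1  1  2  2  2  3  3  3  0  0  0  1  1  1  2  2  2  3  3  3  0  0
G(n+12) = G(n) holds for n = 0,…,8 (a full window of length max(S) = 9), so the sequence is purely periodic with period 12.

12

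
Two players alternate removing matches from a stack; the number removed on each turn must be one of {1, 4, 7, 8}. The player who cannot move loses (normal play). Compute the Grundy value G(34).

G(0) = 0
G(1) = mex{0} = 1
G(2) = mex{1} = 0
G(3) = mex{0} = 1
G(4) = mex{1,0} = 2
G(5) = mex{2,1} = 0
G(6) = mex{0,0} = 1
G(7) = mex{1,1,0} = 2
G(8) = mex{2,2,1,0} = 3
G(9) = mex{3,0,0,1} = 2
G(10) = mex{2,1,1,0} = 3
G(11) = mex{3,2,2,1} = 0
G(12) = mex{0,3,0,2} = 1
G(13) = mex{1,2,1,0} = 3
G(14) = mex{3,3,2,1} = 0
G(15) = mex{0,0,3,2} = 1
G(16) = mex{1,1,2,3} = 0
G(17) = mex{0,3,3,2} = 1
G(18) = mex{1,0,0,3} = 2
G(19) = mex{2,1,1,0} = 3
G(20) = mex{3,0,3,1} = 2
G(21) = mex{2,1,0,3} = 4
G(22) = mex{4,2,1,0} = 3
G(23) = mex{3,3,0,1} = 2
G(24) = mex{2,2,1,0} = 3
G(25) = mex{3,4,2,1} = 0
G(26) = mex{0,3,3,2} = 1
G(27) = mex{1,2,2,3} = 0
G(28) = mex{0,3,4,2} = 1
G(29) = mex{1,0,3,4} = 2
G(30) = mex{2,1,2,3} = 0
G(31) = mex{0,0,3,2} = 1
G(32) = mex{1,1,0,3} = 2
G(33) = mex{2,2,1,0} = 3
G(34) = mex{3,0,0,1} = 2

2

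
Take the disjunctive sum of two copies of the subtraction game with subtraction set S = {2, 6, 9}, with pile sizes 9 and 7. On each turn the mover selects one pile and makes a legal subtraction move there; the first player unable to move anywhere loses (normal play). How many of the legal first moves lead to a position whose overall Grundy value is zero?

All piles use S = {2, 6, 9}:
n : 0 1 2 3 4 5 6 7 8 9
G : 0 0 1 1 0 0 1 1 0 2
Pile A: G(9) = 2.
Pile B: G(7) = 1.
Combined Grundy value = 2 ⊕ 1 = 3.
A winning move leaves total XOR = 0, i.e. changes one component's Grundy value g to g ⊕ X where X is the current total.
Pile A: need g' = 2⊕3 = 1. Options: 9−2→G=1, 9−6→G=1, 9−9→G=0. Hits: 2.
Pile B: need g' = 1⊕3 = 2. Options: 7−2→G=0, 7−6→G=0. Hits: 0.

2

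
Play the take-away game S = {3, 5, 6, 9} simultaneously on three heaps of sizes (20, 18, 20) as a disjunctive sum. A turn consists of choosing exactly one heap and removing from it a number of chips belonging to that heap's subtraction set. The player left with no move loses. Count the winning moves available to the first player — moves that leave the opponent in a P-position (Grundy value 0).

All heaps use S = {3, 5, 6, 9}:
G(0) = 0
G(1) = mex{} = 0
G(2) = mex{} = 0
G(3) = mex{0} = 1
G(4) = mex{0} = 1
G(5) = mex{0,0} = 1
G(6) = mex{1,0,0} = 2
G(7) = mex{1,0,0} = 2
G(8) = mex{1,1,0} = 2
G(9) = mex{2,1,1,0} = 3
G(10) = mex{2,1,1,0} = 3
G(11) = mex{2,2,1,0} = 3
G(12) = mex{3,2,2,1} = 0
G(13) = mex{3,2,2,1} = 0
G(14) = mex{3,3,2,1} = 0
G(15) = mex{0,3,3,2} = 1
G(16) = mex{0,3,3,2} = 1
G(17) = mex{0,0,3,2} = 1
G(18) = mex{1,0,0,3} = 2
G(19) = mex{1,0,0,3} = 2
G(20) = mex{1,1,0,3} = 2
Heap A: G(20) = 2.
Heap B: G(18) = 2.
Heap C: G(20) = 2.
Combined Grundy value = 2 ⊕ 2 ⊕ 2 = 2.
A winning move leaves total XOR = 0, i.e. changes one component's Grundy value g to g ⊕ X where X is the current total.
Heap A: need g' = 2⊕2 = 0. Options: 20−3→G=1, 20−5→G=1, 20−6→G=0, 20−9→G=3. Hits: 1.
Heap B: need g' = 2⊕2 = 0. Options: 18−3→G=1, 18−5→G=0, 18−6→G=0, 18−9→G=3. Hits: 2.
Heap C: need g' = 2⊕2 = 0. Options: 20−3→G=1, 20−5→G=1, 20−6→G=0, 20−9→G=3. Hits: 1.

4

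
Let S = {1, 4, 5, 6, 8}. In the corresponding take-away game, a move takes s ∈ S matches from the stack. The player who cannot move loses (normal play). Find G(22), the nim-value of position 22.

n :  0  1  2  3  4  5  6  7  8  9 10 11 12 13 14 15 16 17 18 19 20 21 22
G :  0  1  0  1  2  3  2  3  4  0  1  0  1  2  3  2  3  4  0  1  0  1  2

2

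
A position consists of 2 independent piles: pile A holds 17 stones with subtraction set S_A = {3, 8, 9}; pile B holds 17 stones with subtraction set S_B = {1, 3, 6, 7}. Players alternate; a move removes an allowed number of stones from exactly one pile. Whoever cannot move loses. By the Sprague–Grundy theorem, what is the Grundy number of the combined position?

Pile A, S = {3, 8, 9}:
n :  0  1  2  3  4  5  6  7  8  9 10 11 12 13 14 15 16 17
G :  0  0  0  1  1  1  0  0  2  1  1  3  0  0  2  1  1  0
G_A(17) = 0.
Pile B, S = {1, 3, 6, 7}:
n :  0  1  2  3  4  5  6  7  8  9 10 11 12 13 14 15 16 17
G :  0  1  0  1  0  1  2  3  2  3  2  3  0  1  0  1  0  1
G_B(17) = 1.
Combined Grundy value = 0 ⊕ 1 = 1.

1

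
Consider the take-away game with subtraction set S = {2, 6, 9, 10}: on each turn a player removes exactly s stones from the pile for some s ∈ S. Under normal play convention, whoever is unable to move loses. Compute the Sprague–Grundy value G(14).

n :  0  1  2  3  4  5  6  7  8  9 10 11 12 13 14
G :  0  0  1  1  0  0  1  1  0  2  1  3  0  2  1

1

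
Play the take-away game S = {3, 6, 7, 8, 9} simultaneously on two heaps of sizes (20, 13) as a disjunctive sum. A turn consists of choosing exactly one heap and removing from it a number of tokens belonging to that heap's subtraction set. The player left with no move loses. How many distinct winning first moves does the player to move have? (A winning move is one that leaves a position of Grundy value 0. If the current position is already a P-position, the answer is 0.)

5

All heaps use S = {3, 6, 7, 8, 9}:
n :  0  1  2  3  4  5  6  7  8  9 10 11 12 13 14 15 16 17 18 19 20
G :  0  0  0  1  1  1  2  2  2  3  3  3  0  0  0  1  1  1  2  2  2
Heap A: G(20) = 2.
Heap B: G(13) = 0.
Combined Grundy value = 2 ⊕ 0 = 2.
A winning move leaves total XOR = 0, i.e. changes one component's Grundy value g to g ⊕ X where X is the current total.
Heap A: need g' = 2⊕2 = 0. Options: 20−3→G=1, 20−6→G=0, 20−7→G=0, 20−8→G=0, 20−9→G=3. Hits: 3.
Heap B: need g' = 0⊕2 = 2. Options: 13−3→G=3, 13−6→G=2, 13−7→G=2, 13−8→G=1, 13−9→G=1. Hits: 2.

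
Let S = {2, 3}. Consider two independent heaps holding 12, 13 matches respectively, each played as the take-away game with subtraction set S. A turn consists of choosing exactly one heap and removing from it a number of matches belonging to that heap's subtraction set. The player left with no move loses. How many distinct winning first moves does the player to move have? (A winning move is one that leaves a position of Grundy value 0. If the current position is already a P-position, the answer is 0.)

0

All heaps use S = {2, 3}:
G(0) = 0
G(1) = mex{} = 0
G(2) = mex{0} = 1
G(3) = mex{0,0} = 1
G(4) = mex{1,0} = 2
G(5) = mex{1,1} = 0
G(6) = mex{2,1} = 0
G(7) = mex{0,2} = 1
G(8) = mex{0,0} = 1
G(9) = mex{1,0} = 2
G(10) = mex{1,1} = 0
G(11) = mex{2,1} = 0
G(12) = mex{0,2} = 1
G(13) = mex{0,0} = 1
Heap A: G(12) = 1.
Heap B: G(13) = 1.
Combined Grundy value = 1 ⊕ 1 = 0.
A winning move leaves total XOR = 0, i.e. changes one component's Grundy value g to g ⊕ X where X is the current total.
Heap A: target g' = 1⊕0 = 1, but every legal move changes the Grundy value (mex property), so 0 moves.
Heap B: target g' = 1⊕0 = 1, but every legal move changes the Grundy value (mex property), so 0 moves.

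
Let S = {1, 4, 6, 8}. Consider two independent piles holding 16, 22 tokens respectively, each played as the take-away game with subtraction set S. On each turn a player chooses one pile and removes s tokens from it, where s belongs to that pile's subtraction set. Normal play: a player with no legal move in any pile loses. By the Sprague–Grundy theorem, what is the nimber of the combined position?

1

All piles use S = {1, 4, 6, 8}:
n :  0  1  2  3  4  5  6  7  8  9 10 11 12 13 14 15 16 17 18 19 20 21 22
G :  0  1  0  1  2  0  1  0  1  2  3  2  0  1  0  1  2  0  1  0  1  2  3
Pile A: G(16) = 2.
Pile B: G(22) = 3.
Combined Grundy value = 2 ⊕ 3 = 1.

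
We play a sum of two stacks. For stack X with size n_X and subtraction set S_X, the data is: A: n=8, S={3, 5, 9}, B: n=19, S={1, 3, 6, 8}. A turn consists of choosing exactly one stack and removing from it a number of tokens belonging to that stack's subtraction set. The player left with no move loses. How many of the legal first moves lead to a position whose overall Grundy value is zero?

Stack A, S = {3, 5, 9}:
G(0) = 0
G(1) = mex{} = 0
G(2) = mex{} = 0
G(3) = mex{0} = 1
G(4) = mex{0} = 1
G(5) = mex{0,0} = 1
G(6) = mex{1,0} = 2
G(7) = mex{1,0} = 2
G(8) = mex{1,1} = 0
G_A(8) = 0.
Stack B, S = {1, 3, 6, 8}:
n :  0  1  2  3  4  5  6  7  8  9 10 11 12 13 14 15 16 17 18 19
G :  0  1  0  1  0  1  2  3  2  0  1  0  1  0  1  2  3  2  0  1
G_B(19) = 1.
Combined Grundy value = 0 ⊕ 1 = 1.
A winning move leaves total XOR = 0, i.e. changes one component's Grundy value g to g ⊕ X where X is the current total.
Stack A: need g' = 0⊕1 = 1. Options: 8−3→G=1, 8−5→G=1. Hits: 2.
Stack B: need g' = 1⊕1 = 0. Options: 19−1→G=0, 19−3→G=3, 19−6→G=0, 19−8→G=0. Hits: 3.

5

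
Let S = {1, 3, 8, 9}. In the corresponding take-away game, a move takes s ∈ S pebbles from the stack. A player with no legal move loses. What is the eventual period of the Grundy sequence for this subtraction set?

n :  0  1  2  3  4  5  6  7  8  9 10 11 12 13 14 15 16 17 18 19 20 21 22 23 24 25 26 27 28 29 30 31 32 33
G :  0  1  0  1  0  1  0  1  2  3  2  3  2  3  2  3  0  1  0  1  0  1  0  1  2  3  2  3  2  3  2  3  0  1
G(n+16) = G(n) holds for n = 0,…,8 (a full window of length max(S) = 9), so the sequence is purely periodic with period 16.

16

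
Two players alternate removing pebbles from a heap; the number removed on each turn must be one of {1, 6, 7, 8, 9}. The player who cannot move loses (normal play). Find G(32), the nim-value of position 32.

G(0) = 0
G(1) = mex{0} = 1
G(2) = mex{1} = 0
G(3) = mex{0} = 1
G(4) = mex{1} = 0
G(5) = mex{0} = 1
G(6) = mex{1,0} = 2
G(7) = mex{2,1,0} = 3
G(8) = mex{3,0,1,0} = 2
G(9) = mex{2,1,0,1,0} = 3
G(10) = mex{3,0,1,0,1} = 2
G(11) = mex{2,1,0,1,0} = 3
G(12) = mex{3,2,1,0,1} = 4
G(13) = mex{4,3,2,1,0} = 5
G(14) = mex{5,2,3,2,1} = 0
G(15) = mex{0,3,2,3,2} = 1
G(16) = mex{1,2,3,2,3} = 0
G(17) = mex{0,3,2,3,2} = 1
G(18) = mex{1,4,3,2,3} = 0
G(19) = mex{0,5,4,3,2} = 1
G(20) = mex{1,0,5,4,3} = 2
G(21) = mex{2,1,0,5,4} = 3
G(22) = mex{3,0,1,0,5} = 2
G(23) = mex{2,1,0,1,0} = 3
G(24) = mex{3,0,1,0,1} = 2
G(25) = mex{2,1,0,1,0} = 3
G(26) = mex{3,2,1,0,1} = 4
G(27) = mex{4,3,2,1,0} = 5
G(28) = mex{5,2,3,2,1} = 0
G(29) = mex{0,3,2,3,2} = 1
G(30) = mex{1,2,3,2,3} = 0
G(31) = mex{0,3,2,3,2} = 1
G(32) = mex{1,4,3,2,3} = 0

0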